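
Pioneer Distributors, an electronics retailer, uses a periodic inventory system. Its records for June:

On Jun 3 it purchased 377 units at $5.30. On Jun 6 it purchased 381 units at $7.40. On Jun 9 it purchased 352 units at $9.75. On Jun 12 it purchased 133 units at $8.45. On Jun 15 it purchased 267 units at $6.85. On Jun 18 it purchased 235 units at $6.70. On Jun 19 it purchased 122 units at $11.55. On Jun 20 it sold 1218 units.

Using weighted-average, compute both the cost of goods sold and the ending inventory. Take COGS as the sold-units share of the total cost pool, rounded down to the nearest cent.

Jun 20, sell 1218: 1218/1867 × $14,185.90 → $9,254.64
Ending inventory (cost pool remaining) = $4,931.26

COGS = $9,254.64; ending inventory = $4,931.26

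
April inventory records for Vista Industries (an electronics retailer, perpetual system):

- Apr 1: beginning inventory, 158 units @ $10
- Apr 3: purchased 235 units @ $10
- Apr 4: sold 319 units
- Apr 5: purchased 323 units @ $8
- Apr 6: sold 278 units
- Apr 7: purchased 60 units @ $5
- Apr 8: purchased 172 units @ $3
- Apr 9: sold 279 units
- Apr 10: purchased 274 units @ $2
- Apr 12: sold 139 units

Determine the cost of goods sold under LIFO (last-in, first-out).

Apr 4, 319 sold [LIFO — newest first]: 235 @ $10 + 84 @ $10 = $3,190
Apr 6, 278 sold [LIFO — newest first]: 278 @ $8 = $2,224
Apr 9, 279 sold [LIFO — newest first]: 172 @ $3 + 60 @ $5 + 45 @ $8 + 2 @ $10 = $1,196
Apr 12, 139 sold [LIFO — newest first]: 139 @ $2 = $278
Total COGS = $3,190 + $2,224 + $1,196 + $278 = $6,888
Ending inventory: 72 @ $10 + 135 @ $2 = $990
Check: goods available $7,878 = COGS $6,888 + ending $990

COGS = $6,888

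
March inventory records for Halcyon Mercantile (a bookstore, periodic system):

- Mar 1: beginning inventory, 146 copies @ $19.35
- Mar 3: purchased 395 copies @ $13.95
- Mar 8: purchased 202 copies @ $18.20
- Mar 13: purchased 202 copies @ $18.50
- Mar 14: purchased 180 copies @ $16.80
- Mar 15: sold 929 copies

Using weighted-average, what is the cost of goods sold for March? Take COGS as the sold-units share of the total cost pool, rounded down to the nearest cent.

COGS = $15,502.11

Mar 15, sell 929: 929/1125 × $18,772.75 → $15,502.11
Ending inventory (cost pool remaining) = $3,270.64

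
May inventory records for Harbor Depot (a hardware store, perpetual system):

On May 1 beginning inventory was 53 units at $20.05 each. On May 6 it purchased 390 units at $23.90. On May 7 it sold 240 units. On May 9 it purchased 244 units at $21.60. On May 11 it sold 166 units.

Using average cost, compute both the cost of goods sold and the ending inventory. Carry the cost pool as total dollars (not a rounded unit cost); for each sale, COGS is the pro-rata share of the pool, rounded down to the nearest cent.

After May 1: 53 on hand, pool $1,062.65 (≈ $20.0500 each)
After May 6: 443 on hand, pool $10,383.65 (≈ $23.4394 each)
May 7, sell 240: 240/443 × $10,383.65 → $5,625.45
After May 9: 447 on hand, pool $10,028.60 (≈ $22.4353 each)
May 11, sell 166: 166/447 × $10,028.60 → $3,724.26
Total COGS = $5,625.45 + $3,724.26 = $9,349.71
Ending inventory (cost pool remaining) = $6,304.34
Check: goods available $15,654.05 = COGS $9,349.71 + ending $6,304.34

COGS = $9,349.71; ending inventory = $6,304.34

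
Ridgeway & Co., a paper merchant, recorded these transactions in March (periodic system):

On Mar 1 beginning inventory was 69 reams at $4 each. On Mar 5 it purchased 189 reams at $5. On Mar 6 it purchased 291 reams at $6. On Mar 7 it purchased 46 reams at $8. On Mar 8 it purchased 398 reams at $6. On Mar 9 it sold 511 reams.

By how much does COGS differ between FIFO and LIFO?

FIFO COGS: 69 @ $4 + 189 @ $5 + 253 @ $6 = $2,739
LIFO COGS: 398 @ $6 + 46 @ $8 + 67 @ $6 = $3,158
Difference = |$2,739 − $3,158| = $419

$419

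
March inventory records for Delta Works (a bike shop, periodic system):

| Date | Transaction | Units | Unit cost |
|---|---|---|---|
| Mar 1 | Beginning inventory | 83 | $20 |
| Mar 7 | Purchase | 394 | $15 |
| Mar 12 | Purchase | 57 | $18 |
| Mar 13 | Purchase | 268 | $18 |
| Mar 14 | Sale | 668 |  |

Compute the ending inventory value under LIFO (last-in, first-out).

Ending inventory = $2,425

Mar 14, 668 sold [LIFO — newest first]: 268 @ $18 + 57 @ $18 + 343 @ $15 = $10,995
Ending inventory: 83 @ $20 + 51 @ $15 = $2,425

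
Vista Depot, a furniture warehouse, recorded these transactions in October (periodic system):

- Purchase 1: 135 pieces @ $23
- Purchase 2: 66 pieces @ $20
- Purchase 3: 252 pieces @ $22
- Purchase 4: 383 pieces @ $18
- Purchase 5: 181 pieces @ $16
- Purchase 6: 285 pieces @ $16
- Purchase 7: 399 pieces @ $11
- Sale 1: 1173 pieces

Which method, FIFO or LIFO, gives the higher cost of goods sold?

FIFO COGS: 135 @ $23 + 66 @ $20 + 252 @ $22 + 383 @ $18 + 181 @ $16 + 156 @ $16 = $22,255
LIFO COGS: 399 @ $11 + 285 @ $16 + 181 @ $16 + 308 @ $18 = $17,389

FIFO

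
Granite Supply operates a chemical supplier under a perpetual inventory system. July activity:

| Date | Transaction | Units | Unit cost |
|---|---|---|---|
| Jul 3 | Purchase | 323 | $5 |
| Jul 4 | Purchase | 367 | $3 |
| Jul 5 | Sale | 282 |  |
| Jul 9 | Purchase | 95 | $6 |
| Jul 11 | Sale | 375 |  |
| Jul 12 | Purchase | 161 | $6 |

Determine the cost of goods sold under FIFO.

COGS = $2,617

Jul 5, 282 sold [FIFO — oldest first]: 282 @ $5 = $1,410
Jul 11, 375 sold [FIFO — oldest first]: 41 @ $5 + 334 @ $3 = $1,207
Total COGS = $1,410 + $1,207 = $2,617
Ending inventory: 33 @ $3 + 95 @ $6 + 161 @ $6 = $1,635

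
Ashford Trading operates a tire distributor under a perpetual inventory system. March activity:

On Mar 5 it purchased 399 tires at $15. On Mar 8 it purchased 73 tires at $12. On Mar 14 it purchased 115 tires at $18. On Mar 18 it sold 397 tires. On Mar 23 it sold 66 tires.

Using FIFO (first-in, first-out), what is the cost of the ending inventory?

Ending inventory = $2,178

Mar 18, 397 sold [FIFO — oldest first]: 397 @ $15 = $5,955
Mar 23, 66 sold [FIFO — oldest first]: 2 @ $15 + 64 @ $12 = $798
Total COGS = $5,955 + $798 = $6,753
Ending inventory: 9 @ $12 + 115 @ $18 = $2,178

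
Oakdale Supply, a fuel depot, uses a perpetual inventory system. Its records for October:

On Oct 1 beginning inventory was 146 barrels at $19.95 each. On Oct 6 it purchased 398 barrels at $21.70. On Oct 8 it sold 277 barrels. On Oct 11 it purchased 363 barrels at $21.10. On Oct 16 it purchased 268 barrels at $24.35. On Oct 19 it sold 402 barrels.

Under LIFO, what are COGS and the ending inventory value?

Oct 8, 277 sold [LIFO — newest first]: 277 @ $21.70 = $6,010.90
Oct 19, 402 sold [LIFO — newest first]: 268 @ $24.35 + 134 @ $21.10 = $9,353.20
Total COGS = $6,010.90 + $9,353.20 = $15,364.10
Ending inventory: 146 @ $19.95 + 121 @ $21.70 + 229 @ $21.10 = $10,370.30

COGS = $15,364.10; ending inventory = $10,370.30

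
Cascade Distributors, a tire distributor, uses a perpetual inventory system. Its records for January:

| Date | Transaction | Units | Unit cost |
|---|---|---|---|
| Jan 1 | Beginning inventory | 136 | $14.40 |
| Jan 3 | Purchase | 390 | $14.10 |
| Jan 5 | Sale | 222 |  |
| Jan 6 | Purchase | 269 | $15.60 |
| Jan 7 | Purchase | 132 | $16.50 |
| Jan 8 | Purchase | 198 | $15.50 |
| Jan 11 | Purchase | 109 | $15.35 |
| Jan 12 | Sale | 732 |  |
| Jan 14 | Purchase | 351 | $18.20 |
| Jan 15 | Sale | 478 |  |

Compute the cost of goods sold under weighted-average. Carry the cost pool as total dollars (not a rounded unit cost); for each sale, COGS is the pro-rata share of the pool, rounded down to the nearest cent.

COGS = $22,378.26

After Jan 1: 136 on hand, pool $1,958.40 (≈ $14.4000 each)
After Jan 3: 526 on hand, pool $7,457.40 (≈ $14.1776 each)
Jan 5, sell 222: 222/526 × $7,457.40 → $3,147.41
After Jan 6: 573 on hand, pool $8,506.39 (≈ $14.8454 each)
After Jan 7: 705 on hand, pool $10,684.39 (≈ $15.1552 each)
After Jan 8: 903 on hand, pool $13,753.39 (≈ $15.2308 each)
After Jan 11: 1012 on hand, pool $15,426.54 (≈ $15.2436 each)
Jan 12, sell 732: 732/1012 × $15,426.54 → $11,158.32
After Jan 14: 631 on hand, pool $10,656.42 (≈ $16.8881 each)
Jan 15, sell 478: 478/631 × $10,656.42 → $8,072.53
Total COGS = $3,147.41 + $11,158.32 + $8,072.53 = $22,378.26
Ending inventory (cost pool remaining) = $2,583.89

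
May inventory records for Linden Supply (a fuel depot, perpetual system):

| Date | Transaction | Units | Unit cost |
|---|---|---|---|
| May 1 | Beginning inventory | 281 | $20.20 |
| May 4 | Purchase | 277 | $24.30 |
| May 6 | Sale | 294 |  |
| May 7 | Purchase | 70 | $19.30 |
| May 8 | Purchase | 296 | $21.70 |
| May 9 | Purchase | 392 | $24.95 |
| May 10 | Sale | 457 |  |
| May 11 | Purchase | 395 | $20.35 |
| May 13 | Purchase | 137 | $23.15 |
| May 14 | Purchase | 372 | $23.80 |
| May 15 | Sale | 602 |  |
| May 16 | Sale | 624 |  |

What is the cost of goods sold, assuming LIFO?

May 6, 294 sold [LIFO — newest first]: 277 @ $24.30 + 17 @ $20.20 = $7,074.50
May 10, 457 sold [LIFO — newest first]: 392 @ $24.95 + 65 @ $21.70 = $11,190.90
May 15, 602 sold [LIFO — newest first]: 372 @ $23.80 + 137 @ $23.15 + 93 @ $20.35 = $13,917.70
May 16, 624 sold [LIFO — newest first]: 302 @ $20.35 + 231 @ $21.70 + 70 @ $19.30 + 21 @ $20.20 = $12,933.60
Total COGS = $7,074.50 + $11,190.90 + $13,917.70 + $12,933.60 = $45,116.70
Ending inventory: 243 @ $20.20 = $4,908.60

COGS = $45,116.70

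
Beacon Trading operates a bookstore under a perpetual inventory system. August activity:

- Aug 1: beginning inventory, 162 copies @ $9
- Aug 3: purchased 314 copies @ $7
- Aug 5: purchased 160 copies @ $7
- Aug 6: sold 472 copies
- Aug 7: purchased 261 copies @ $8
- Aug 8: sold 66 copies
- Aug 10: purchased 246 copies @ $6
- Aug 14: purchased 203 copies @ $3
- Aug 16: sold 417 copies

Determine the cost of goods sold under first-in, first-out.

Aug 6, 472 sold [FIFO — oldest first]: 162 @ $9 + 310 @ $7 = $3,628
Aug 8, 66 sold [FIFO — oldest first]: 4 @ $7 + 62 @ $7 = $462
Aug 16, 417 sold [FIFO — oldest first]: 98 @ $7 + 261 @ $8 + 58 @ $6 = $3,122
Total COGS = $3,628 + $462 + $3,122 = $7,212
Ending inventory: 188 @ $6 + 203 @ $3 = $1,737
Check: goods available $8,949 = COGS $7,212 + ending $1,737

COGS = $7,212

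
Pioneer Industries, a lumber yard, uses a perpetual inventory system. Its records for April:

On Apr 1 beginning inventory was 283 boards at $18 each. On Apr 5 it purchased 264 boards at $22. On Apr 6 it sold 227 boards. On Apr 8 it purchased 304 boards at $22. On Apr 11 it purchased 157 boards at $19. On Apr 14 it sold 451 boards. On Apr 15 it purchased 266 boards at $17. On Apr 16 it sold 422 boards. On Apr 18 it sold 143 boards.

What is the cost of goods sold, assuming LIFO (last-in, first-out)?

COGS = $24,537

Apr 6, 227 sold [LIFO — newest first]: 227 @ $22 = $4,994
Apr 14, 451 sold [LIFO — newest first]: 157 @ $19 + 294 @ $22 = $9,451
Apr 16, 422 sold [LIFO — newest first]: 266 @ $17 + 10 @ $22 + 37 @ $22 + 109 @ $18 = $7,518
Apr 18, 143 sold [LIFO — newest first]: 143 @ $18 = $2,574
Total COGS = $4,994 + $9,451 + $7,518 + $2,574 = $24,537
Ending inventory: 31 @ $18 = $558
Check: goods available $25,095 = COGS $24,537 + ending $558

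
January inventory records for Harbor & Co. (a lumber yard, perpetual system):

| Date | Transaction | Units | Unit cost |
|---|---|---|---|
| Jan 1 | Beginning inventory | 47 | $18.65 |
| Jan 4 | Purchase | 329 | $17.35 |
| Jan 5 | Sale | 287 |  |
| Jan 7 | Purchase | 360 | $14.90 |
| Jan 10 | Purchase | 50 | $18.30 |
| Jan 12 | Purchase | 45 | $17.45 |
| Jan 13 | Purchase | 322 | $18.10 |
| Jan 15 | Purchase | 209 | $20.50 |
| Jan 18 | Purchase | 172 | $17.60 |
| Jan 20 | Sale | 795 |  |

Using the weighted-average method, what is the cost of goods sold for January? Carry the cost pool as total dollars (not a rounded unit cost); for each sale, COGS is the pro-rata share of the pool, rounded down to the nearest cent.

COGS = $18,900.50

After Jan 1: 47 on hand, pool $876.55 (≈ $18.6500 each)
After Jan 4: 376 on hand, pool $6,584.70 (≈ $17.5125 each)
Jan 5, sell 287: 287/376 × $6,584.70 → $5,026.08
After Jan 7: 449 on hand, pool $6,922.62 (≈ $15.4179 each)
After Jan 10: 499 on hand, pool $7,837.62 (≈ $15.7067 each)
After Jan 12: 544 on hand, pool $8,622.87 (≈ $15.8509 each)
After Jan 13: 866 on hand, pool $14,451.07 (≈ $16.6871 each)
After Jan 15: 1075 on hand, pool $18,735.57 (≈ $17.4284 each)
After Jan 18: 1247 on hand, pool $21,762.77 (≈ $17.4521 each)
Jan 20, sell 795: 795/1247 × $21,762.77 → $13,874.42
Total COGS = $5,026.08 + $13,874.42 = $18,900.50
Ending inventory (cost pool remaining) = $7,888.35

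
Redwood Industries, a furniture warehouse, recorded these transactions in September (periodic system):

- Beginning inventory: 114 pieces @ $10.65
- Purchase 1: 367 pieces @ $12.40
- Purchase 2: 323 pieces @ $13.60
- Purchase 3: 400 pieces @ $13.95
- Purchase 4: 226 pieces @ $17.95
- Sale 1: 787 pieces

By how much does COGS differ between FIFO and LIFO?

$1,899.80

FIFO COGS: 114 @ $10.65 + 367 @ $12.40 + 306 @ $13.60 = $9,926.50
LIFO COGS: 226 @ $17.95 + 400 @ $13.95 + 161 @ $13.60 = $11,826.30
Difference = |$9,926.50 − $11,826.30| = $1,899.80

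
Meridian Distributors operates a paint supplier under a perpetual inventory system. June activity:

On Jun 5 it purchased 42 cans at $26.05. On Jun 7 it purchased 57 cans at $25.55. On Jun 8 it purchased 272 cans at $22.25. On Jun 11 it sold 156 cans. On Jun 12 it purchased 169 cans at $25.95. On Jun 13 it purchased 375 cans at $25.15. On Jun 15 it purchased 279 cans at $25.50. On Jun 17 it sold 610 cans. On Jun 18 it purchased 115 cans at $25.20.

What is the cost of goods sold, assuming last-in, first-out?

Jun 11, 156 sold [LIFO — newest first]: 156 @ $22.25 = $3,471.00
Jun 17, 610 sold [LIFO — newest first]: 279 @ $25.50 + 331 @ $25.15 = $15,439.15
Total COGS = $3,471.00 + $15,439.15 = $18,910.15
Ending inventory: 42 @ $26.05 + 57 @ $25.55 + 116 @ $22.25 + 169 @ $25.95 + 44 @ $25.15 + 115 @ $25.20 = $13,521.60

COGS = $18,910.15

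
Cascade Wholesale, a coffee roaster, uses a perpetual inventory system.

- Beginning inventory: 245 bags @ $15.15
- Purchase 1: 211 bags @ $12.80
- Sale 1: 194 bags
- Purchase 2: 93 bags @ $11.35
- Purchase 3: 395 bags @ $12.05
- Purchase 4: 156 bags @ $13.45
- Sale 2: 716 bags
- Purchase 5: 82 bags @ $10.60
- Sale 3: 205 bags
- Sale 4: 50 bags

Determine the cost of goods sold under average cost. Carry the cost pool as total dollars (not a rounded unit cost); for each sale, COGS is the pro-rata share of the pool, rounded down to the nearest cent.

COGS = $14,988.90

After Beginning: 245 on hand, pool $3,711.75 (≈ $15.1500 each)
After Purchase 1: 456 on hand, pool $6,412.55 (≈ $14.0626 each)
Sale 1, sell 194: 194/456 × $6,412.55 → $2,728.14
After Purchase 2: 355 on hand, pool $4,739.96 (≈ $13.3520 each)
After Purchase 3: 750 on hand, pool $9,499.71 (≈ $12.6663 each)
After Purchase 4: 906 on hand, pool $11,597.91 (≈ $12.8012 each)
Sale 2, sell 716: 716/906 × $11,597.91 → $9,165.67
After Purchase 5: 272 on hand, pool $3,301.44 (≈ $12.1376 each)
Sale 3, sell 205: 205/272 × $3,301.44 → $2,488.21
Sale 4, sell 50: 50/67 × $813.23 → $606.88
Total COGS = $2,728.14 + $9,165.67 + $2,488.21 + $606.88 = $14,988.90
Ending inventory (cost pool remaining) = $206.35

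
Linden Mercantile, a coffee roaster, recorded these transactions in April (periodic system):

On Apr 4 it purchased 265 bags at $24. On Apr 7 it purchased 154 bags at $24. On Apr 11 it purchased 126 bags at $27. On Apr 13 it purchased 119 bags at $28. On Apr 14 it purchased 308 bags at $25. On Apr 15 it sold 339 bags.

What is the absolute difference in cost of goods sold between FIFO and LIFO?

FIFO COGS: 265 @ $24 + 74 @ $24 = $8,136
LIFO COGS: 308 @ $25 + 31 @ $28 = $8,568
Difference = |$8,136 − $8,568| = $432

$432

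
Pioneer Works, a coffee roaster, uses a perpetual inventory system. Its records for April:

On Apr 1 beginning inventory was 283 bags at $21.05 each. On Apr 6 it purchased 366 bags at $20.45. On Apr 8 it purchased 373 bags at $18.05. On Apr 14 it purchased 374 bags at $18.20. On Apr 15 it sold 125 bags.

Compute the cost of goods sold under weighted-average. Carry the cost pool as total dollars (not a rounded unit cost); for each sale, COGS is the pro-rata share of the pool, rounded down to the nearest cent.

After Apr 1: 283 on hand, pool $5,957.15 (≈ $21.0500 each)
After Apr 6: 649 on hand, pool $13,441.85 (≈ $20.7116 each)
After Apr 8: 1022 on hand, pool $20,174.50 (≈ $19.7402 each)
After Apr 14: 1396 on hand, pool $26,981.30 (≈ $19.3276 each)
Apr 15, sell 125: 125/1396 × $26,981.30 → $2,415.94
Ending inventory (cost pool remaining) = $24,565.36
Check: goods available $26,981.30 = COGS $2,415.94 + ending $24,565.36

COGS = $2,415.94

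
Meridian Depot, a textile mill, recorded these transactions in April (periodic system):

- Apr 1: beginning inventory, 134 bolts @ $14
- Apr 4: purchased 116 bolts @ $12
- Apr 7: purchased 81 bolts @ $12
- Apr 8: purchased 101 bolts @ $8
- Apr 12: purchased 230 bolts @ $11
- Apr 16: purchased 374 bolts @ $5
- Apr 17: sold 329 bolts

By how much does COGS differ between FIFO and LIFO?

FIFO COGS: 134 @ $14 + 116 @ $12 + 79 @ $12 = $4,216
LIFO COGS: 329 @ $5 = $1,645
Difference = |$4,216 − $1,645| = $2,571

$2,571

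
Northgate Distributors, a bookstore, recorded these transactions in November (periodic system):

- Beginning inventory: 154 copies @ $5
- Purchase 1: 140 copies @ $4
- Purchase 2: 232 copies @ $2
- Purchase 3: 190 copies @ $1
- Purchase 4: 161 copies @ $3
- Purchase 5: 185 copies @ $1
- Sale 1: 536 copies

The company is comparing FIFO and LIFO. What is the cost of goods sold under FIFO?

FIFO COGS: 154 @ $5 + 140 @ $4 + 232 @ $2 + 10 @ $1 = $1,804
LIFO COGS: 185 @ $1 + 161 @ $3 + 190 @ $1 = $858

COGS = $1,804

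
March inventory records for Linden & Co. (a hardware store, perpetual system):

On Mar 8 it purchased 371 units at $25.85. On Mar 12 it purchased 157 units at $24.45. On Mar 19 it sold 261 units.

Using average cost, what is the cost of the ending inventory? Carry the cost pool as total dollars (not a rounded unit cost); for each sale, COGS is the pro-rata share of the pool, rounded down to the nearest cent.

After Mar 8: 371 on hand, pool $9,590.35 (≈ $25.8500 each)
After Mar 12: 528 on hand, pool $13,429.00 (≈ $25.4337 each)
Mar 19, sell 261: 261/528 × $13,429.00 → $6,638.19
Ending inventory (cost pool remaining) = $6,790.81

Ending inventory = $6,790.81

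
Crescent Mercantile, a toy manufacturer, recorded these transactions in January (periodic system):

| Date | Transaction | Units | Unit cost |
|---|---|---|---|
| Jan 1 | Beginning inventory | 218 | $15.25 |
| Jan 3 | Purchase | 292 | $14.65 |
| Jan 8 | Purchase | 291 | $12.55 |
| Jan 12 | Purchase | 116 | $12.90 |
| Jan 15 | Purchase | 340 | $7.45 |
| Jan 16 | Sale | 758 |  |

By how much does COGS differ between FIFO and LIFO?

FIFO COGS: 218 @ $15.25 + 292 @ $14.65 + 248 @ $12.55 = $10,714.70
LIFO COGS: 340 @ $7.45 + 116 @ $12.90 + 291 @ $12.55 + 11 @ $14.65 = $7,842.60
Difference = |$10,714.70 − $7,842.60| = $2,872.10

$2,872.10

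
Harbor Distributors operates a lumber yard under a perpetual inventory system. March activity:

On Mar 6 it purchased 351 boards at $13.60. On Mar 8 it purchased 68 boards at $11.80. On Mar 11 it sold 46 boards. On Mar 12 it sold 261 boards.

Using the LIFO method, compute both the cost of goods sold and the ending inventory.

COGS = $4,052.80; ending inventory = $1,523.20

Mar 11, 46 sold [LIFO — newest first]: 46 @ $11.80 = $542.80
Mar 12, 261 sold [LIFO — newest first]: 22 @ $11.80 + 239 @ $13.60 = $3,510.00
Total COGS = $542.80 + $3,510.00 = $4,052.80
Ending inventory: 112 @ $13.60 = $1,523.20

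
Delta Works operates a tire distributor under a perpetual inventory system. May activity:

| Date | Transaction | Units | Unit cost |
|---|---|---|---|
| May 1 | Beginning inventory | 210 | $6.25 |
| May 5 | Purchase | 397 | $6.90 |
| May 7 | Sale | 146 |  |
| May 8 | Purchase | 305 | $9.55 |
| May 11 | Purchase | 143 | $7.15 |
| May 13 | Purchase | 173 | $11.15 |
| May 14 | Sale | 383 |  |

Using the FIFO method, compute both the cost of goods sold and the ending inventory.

COGS = $3,513.60; ending inventory = $6,402.35

May 7, 146 sold [FIFO — oldest first]: 146 @ $6.25 = $912.50
May 14, 383 sold [FIFO — oldest first]: 64 @ $6.25 + 319 @ $6.90 = $2,601.10
Total COGS = $912.50 + $2,601.10 = $3,513.60
Ending inventory: 78 @ $6.90 + 305 @ $9.55 + 143 @ $7.15 + 173 @ $11.15 = $6,402.35
Check: goods available $9,915.95 = COGS $3,513.60 + ending $6,402.35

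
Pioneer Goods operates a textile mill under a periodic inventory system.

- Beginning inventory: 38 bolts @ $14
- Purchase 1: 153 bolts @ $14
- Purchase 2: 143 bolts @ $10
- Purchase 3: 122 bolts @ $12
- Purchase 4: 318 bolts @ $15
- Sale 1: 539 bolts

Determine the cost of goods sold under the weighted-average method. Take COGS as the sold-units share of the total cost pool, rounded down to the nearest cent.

Sale 1, sell 539: 539/774 × $10,338.00 → $7,199.20
Ending inventory (cost pool remaining) = $3,138.80

COGS = $7,199.20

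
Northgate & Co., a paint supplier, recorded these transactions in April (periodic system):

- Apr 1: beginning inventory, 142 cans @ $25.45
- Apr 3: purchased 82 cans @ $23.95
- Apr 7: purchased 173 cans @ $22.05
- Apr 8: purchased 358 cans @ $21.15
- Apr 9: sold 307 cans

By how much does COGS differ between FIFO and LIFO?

$914.90

FIFO COGS: 142 @ $25.45 + 82 @ $23.95 + 83 @ $22.05 = $7,407.95
LIFO COGS: 307 @ $21.15 = $6,493.05
Difference = |$7,407.95 − $6,493.05| = $914.90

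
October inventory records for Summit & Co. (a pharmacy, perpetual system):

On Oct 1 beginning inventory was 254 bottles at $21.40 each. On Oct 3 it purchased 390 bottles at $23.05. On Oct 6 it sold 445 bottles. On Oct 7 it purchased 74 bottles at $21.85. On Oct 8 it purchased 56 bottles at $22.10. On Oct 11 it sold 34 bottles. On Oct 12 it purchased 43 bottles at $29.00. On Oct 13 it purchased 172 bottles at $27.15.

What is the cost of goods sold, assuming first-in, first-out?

COGS = $10,621.85

Oct 6, 445 sold [FIFO — oldest first]: 254 @ $21.40 + 191 @ $23.05 = $9,838.15
Oct 11, 34 sold [FIFO — oldest first]: 34 @ $23.05 = $783.70
Total COGS = $9,838.15 + $783.70 = $10,621.85
Ending inventory: 165 @ $23.05 + 74 @ $21.85 + 56 @ $22.10 + 43 @ $29.00 + 172 @ $27.15 = $12,574.55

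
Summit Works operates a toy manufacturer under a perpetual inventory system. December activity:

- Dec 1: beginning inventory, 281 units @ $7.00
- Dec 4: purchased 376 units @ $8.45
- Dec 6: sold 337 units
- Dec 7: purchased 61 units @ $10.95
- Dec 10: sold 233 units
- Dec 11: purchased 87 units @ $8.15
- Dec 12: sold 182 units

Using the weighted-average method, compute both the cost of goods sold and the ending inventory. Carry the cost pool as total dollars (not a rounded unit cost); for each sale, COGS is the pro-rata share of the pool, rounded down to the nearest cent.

COGS = $6,083.25; ending inventory = $437.95

After Dec 1: 281 on hand, pool $1,967.00 (≈ $7.0000 each)
After Dec 4: 657 on hand, pool $5,144.20 (≈ $7.8298 each)
Dec 6, sell 337: 337/657 × $5,144.20 → $2,638.65
After Dec 7: 381 on hand, pool $3,173.50 (≈ $8.3294 each)
Dec 10, sell 233: 233/381 × $3,173.50 → $1,940.74
After Dec 11: 235 on hand, pool $1,941.81 (≈ $8.2630 each)
Dec 12, sell 182: 182/235 × $1,941.81 → $1,503.86
Total COGS = $2,638.65 + $1,940.74 + $1,503.86 = $6,083.25
Ending inventory (cost pool remaining) = $437.95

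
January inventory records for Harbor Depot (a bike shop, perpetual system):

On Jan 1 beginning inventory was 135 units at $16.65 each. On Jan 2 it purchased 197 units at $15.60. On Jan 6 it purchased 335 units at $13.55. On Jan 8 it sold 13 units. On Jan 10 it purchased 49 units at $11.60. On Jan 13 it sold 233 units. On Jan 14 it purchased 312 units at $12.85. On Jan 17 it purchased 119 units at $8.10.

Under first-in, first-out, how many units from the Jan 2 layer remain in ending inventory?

Jan 8, 13 sold [FIFO — oldest first]: 13 @ $16.65 = $216.45
Jan 13, 233 sold [FIFO — oldest first]: 122 @ $16.65 + 111 @ $15.60 = $3,762.90
Total COGS = $216.45 + $3,762.90 = $3,979.35
Ending inventory: 86 @ $15.60 + 335 @ $13.55 + 49 @ $11.60 + 312 @ $12.85 + 119 @ $8.10 = $11,422.35

86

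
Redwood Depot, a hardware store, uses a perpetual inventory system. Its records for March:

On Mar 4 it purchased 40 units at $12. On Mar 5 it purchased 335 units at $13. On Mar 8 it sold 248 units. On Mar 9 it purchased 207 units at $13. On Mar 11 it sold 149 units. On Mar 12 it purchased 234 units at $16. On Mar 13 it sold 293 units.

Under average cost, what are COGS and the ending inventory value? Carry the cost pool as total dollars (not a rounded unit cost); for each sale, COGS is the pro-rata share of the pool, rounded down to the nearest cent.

After Mar 4: 40 on hand, pool $480.00 (≈ $12.0000 each)
After Mar 5: 375 on hand, pool $4,835.00 (≈ $12.8933 each)
Mar 8, sell 248: 248/375 × $4,835.00 → $3,197.54
After Mar 9: 334 on hand, pool $4,328.46 (≈ $12.9595 each)
Mar 11, sell 149: 149/334 × $4,328.46 → $1,930.95
After Mar 12: 419 on hand, pool $6,141.51 (≈ $14.6575 each)
Mar 13, sell 293: 293/419 × $6,141.51 → $4,294.65
Total COGS = $3,197.54 + $1,930.95 + $4,294.65 = $9,423.14
Ending inventory (cost pool remaining) = $1,846.86
Check: goods available $11,270.00 = COGS $9,423.14 + ending $1,846.86

COGS = $9,423.14; ending inventory = $1,846.86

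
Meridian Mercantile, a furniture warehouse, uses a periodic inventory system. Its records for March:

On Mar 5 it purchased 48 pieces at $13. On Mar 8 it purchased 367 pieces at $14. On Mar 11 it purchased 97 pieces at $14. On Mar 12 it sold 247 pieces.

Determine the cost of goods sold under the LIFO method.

COGS = $3,458

Mar 12, 247 sold [LIFO — newest first]: 97 @ $14 + 150 @ $14 = $3,458
Ending inventory: 48 @ $13 + 217 @ $14 = $3,662
Check: goods available $7,120 = COGS $3,458 + ending $3,662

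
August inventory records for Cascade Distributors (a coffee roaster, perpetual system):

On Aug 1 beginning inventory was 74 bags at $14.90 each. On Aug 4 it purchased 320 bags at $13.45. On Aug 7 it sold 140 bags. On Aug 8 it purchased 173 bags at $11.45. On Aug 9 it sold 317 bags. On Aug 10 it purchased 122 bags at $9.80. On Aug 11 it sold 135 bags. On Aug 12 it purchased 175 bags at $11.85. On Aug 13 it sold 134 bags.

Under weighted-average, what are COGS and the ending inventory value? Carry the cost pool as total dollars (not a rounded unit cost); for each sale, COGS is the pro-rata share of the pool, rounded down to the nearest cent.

After Aug 1: 74 on hand, pool $1,102.60 (≈ $14.9000 each)
After Aug 4: 394 on hand, pool $5,406.60 (≈ $13.7223 each)
Aug 7, sell 140: 140/394 × $5,406.60 → $1,921.12
After Aug 8: 427 on hand, pool $5,466.33 (≈ $12.8017 each)
Aug 9, sell 317: 317/427 × $5,466.33 → $4,058.14
After Aug 10: 232 on hand, pool $2,603.79 (≈ $11.2232 each)
Aug 11, sell 135: 135/232 × $2,603.79 → $1,515.13
After Aug 12: 272 on hand, pool $3,162.41 (≈ $11.6265 each)
Aug 13, sell 134: 134/272 × $3,162.41 → $1,557.95
Total COGS = $1,921.12 + $4,058.14 + $1,515.13 + $1,557.95 = $9,052.34
Ending inventory (cost pool remaining) = $1,604.46

COGS = $9,052.34; ending inventory = $1,604.46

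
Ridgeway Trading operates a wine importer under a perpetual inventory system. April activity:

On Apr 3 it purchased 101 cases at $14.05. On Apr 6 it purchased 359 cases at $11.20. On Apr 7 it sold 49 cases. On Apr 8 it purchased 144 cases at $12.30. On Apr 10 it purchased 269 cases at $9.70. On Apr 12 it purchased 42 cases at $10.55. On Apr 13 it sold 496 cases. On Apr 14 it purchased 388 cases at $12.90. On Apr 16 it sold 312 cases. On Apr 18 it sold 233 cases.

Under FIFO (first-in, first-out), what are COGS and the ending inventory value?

Apr 7, 49 sold [FIFO — oldest first]: 49 @ $14.05 = $688.45
Apr 13, 496 sold [FIFO — oldest first]: 52 @ $14.05 + 359 @ $11.20 + 85 @ $12.30 = $5,796.90
Apr 16, 312 sold [FIFO — oldest first]: 59 @ $12.30 + 253 @ $9.70 = $3,179.80
Apr 18, 233 sold [FIFO — oldest first]: 16 @ $9.70 + 42 @ $10.55 + 175 @ $12.90 = $2,855.80
Total COGS = $688.45 + $5,796.90 + $3,179.80 + $2,855.80 = $12,520.95
Ending inventory: 213 @ $12.90 = $2,747.70

COGS = $12,520.95; ending inventory = $2,747.70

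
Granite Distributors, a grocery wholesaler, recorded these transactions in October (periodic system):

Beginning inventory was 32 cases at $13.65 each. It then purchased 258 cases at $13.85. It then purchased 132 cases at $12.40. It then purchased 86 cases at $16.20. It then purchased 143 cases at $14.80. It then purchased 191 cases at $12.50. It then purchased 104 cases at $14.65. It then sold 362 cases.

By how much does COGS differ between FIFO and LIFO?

$0.20

FIFO COGS: 32 @ $13.65 + 258 @ $13.85 + 72 @ $12.40 = $4,902.90
LIFO COGS: 104 @ $14.65 + 191 @ $12.50 + 67 @ $14.80 = $4,902.70
Difference = |$4,902.90 − $4,902.70| = $0.20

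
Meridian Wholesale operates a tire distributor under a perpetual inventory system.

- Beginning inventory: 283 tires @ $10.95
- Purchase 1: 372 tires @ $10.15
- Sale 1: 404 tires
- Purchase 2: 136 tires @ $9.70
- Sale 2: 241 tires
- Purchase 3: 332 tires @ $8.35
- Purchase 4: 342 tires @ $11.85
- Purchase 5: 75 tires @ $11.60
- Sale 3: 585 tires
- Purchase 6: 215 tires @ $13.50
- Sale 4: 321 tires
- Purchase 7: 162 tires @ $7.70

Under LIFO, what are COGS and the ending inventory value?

COGS = $16,708.25; ending inventory = $3,330.40

Sale 1 (404) [LIFO — newest first]: 372 @ $10.15 + 32 @ $10.95 = $4,126.20
Sale 2 (241) [LIFO — newest first]: 136 @ $9.70 + 105 @ $10.95 = $2,468.95
Sale 3 (585) [LIFO — newest first]: 75 @ $11.60 + 342 @ $11.85 + 168 @ $8.35 = $6,325.50
Sale 4 (321) [LIFO — newest first]: 215 @ $13.50 + 106 @ $8.35 = $3,787.60
Total COGS = $4,126.20 + $2,468.95 + $6,325.50 + $3,787.60 = $16,708.25
Ending inventory: 146 @ $10.95 + 58 @ $8.35 + 162 @ $7.70 = $3,330.40
Check: goods available $20,038.65 = COGS $16,708.25 + ending $3,330.40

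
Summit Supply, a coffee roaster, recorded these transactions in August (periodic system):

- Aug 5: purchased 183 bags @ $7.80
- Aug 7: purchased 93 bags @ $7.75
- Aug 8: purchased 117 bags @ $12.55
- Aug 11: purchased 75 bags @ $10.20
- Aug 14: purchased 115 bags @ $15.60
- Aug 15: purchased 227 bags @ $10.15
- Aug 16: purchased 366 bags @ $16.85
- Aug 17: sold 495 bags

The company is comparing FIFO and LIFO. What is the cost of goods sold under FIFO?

FIFO COGS: 183 @ $7.80 + 93 @ $7.75 + 117 @ $12.55 + 75 @ $10.20 + 27 @ $15.60 = $4,802.70
LIFO COGS: 366 @ $16.85 + 129 @ $10.15 = $7,476.45

COGS = $4,802.70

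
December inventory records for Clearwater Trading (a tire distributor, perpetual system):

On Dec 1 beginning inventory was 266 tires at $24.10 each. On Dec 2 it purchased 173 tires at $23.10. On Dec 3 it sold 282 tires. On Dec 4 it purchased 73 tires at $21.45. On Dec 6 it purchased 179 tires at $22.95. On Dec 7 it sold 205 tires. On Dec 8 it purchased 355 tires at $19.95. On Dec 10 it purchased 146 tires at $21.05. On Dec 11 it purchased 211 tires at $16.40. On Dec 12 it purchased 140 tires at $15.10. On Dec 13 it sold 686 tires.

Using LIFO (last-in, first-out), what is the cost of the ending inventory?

Dec 3, 282 sold [LIFO — newest first]: 173 @ $23.10 + 109 @ $24.10 = $6,623.20
Dec 7, 205 sold [LIFO — newest first]: 179 @ $22.95 + 26 @ $21.45 = $4,665.75
Dec 13, 686 sold [LIFO — newest first]: 140 @ $15.10 + 211 @ $16.40 + 146 @ $21.05 + 189 @ $19.95 = $12,418.25
Total COGS = $6,623.20 + $4,665.75 + $12,418.25 = $23,707.20
Ending inventory: 157 @ $24.10 + 47 @ $21.45 + 166 @ $19.95 = $8,103.55
Check: goods available $31,810.75 = COGS $23,707.20 + ending $8,103.55

Ending inventory = $8,103.55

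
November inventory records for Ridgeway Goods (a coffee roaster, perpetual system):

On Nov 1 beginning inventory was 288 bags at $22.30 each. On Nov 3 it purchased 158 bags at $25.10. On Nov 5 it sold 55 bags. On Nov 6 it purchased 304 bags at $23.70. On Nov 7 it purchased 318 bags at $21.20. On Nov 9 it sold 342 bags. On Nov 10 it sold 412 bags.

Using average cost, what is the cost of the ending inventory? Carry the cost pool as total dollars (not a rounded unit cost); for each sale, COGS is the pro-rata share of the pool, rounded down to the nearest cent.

After Nov 1: 288 on hand, pool $6,422.40 (≈ $22.3000 each)
After Nov 3: 446 on hand, pool $10,388.20 (≈ $23.2919 each)
Nov 5, sell 55: 55/446 × $10,388.20 → $1,281.05
After Nov 6: 695 on hand, pool $16,311.95 (≈ $23.4704 each)
After Nov 7: 1013 on hand, pool $23,053.55 (≈ $22.7577 each)
Nov 9, sell 342: 342/1013 × $23,053.55 → $7,783.13
Nov 10, sell 412: 412/671 × $15,270.42 → $9,376.17
Total COGS = $1,281.05 + $7,783.13 + $9,376.17 = $18,440.35
Ending inventory (cost pool remaining) = $5,894.25

Ending inventory = $5,894.25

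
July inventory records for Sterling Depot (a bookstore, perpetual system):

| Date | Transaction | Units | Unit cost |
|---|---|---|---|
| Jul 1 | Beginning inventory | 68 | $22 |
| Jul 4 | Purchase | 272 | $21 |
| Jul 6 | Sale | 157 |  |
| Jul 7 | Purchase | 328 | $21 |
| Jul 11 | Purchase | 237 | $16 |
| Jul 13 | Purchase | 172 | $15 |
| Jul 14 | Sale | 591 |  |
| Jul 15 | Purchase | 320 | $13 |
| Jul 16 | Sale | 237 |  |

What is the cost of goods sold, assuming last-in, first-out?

Jul 6, 157 sold [LIFO — newest first]: 157 @ $21 = $3,297
Jul 14, 591 sold [LIFO — newest first]: 172 @ $15 + 237 @ $16 + 182 @ $21 = $10,194
Jul 16, 237 sold [LIFO — newest first]: 237 @ $13 = $3,081
Total COGS = $3,297 + $10,194 + $3,081 = $16,572
Ending inventory: 68 @ $22 + 115 @ $21 + 146 @ $21 + 83 @ $13 = $8,056
Check: goods available $24,628 = COGS $16,572 + ending $8,056

COGS = $16,572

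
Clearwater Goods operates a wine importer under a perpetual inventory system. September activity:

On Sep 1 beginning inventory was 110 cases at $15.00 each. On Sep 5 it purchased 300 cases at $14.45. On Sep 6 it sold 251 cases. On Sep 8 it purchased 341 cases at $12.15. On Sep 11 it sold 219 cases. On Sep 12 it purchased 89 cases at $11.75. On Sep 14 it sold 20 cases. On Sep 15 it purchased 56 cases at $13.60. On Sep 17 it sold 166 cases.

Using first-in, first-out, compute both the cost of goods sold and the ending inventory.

Sep 6, 251 sold [FIFO — oldest first]: 110 @ $15.00 + 141 @ $14.45 = $3,687.45
Sep 11, 219 sold [FIFO — oldest first]: 159 @ $14.45 + 60 @ $12.15 = $3,026.55
Sep 14, 20 sold [FIFO — oldest first]: 20 @ $12.15 = $243.00
Sep 17, 166 sold [FIFO — oldest first]: 166 @ $12.15 = $2,016.90
Total COGS = $3,687.45 + $3,026.55 + $243.00 + $2,016.90 = $8,973.90
Ending inventory: 95 @ $12.15 + 89 @ $11.75 + 56 @ $13.60 = $2,961.60

COGS = $8,973.90; ending inventory = $2,961.60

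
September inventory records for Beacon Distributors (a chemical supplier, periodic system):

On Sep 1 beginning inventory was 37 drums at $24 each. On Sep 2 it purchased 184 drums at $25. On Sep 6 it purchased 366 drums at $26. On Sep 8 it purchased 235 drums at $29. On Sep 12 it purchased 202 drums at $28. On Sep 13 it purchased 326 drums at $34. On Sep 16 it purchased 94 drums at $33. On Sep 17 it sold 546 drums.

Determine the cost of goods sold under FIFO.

Sep 17, 546 sold [FIFO — oldest first]: 37 @ $24 + 184 @ $25 + 325 @ $26 = $13,938
Ending inventory: 41 @ $26 + 235 @ $29 + 202 @ $28 + 326 @ $34 + 94 @ $33 = $27,723

COGS = $13,938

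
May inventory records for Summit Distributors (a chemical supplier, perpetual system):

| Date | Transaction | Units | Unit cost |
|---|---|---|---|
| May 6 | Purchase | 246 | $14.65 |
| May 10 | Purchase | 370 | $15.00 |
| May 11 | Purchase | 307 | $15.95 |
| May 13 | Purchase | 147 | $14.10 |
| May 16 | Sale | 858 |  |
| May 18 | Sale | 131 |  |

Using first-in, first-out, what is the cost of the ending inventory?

May 16, 858 sold [FIFO — oldest first]: 246 @ $14.65 + 370 @ $15.00 + 242 @ $15.95 = $13,013.80
May 18, 131 sold [FIFO — oldest first]: 65 @ $15.95 + 66 @ $14.10 = $1,967.35
Total COGS = $13,013.80 + $1,967.35 = $14,981.15
Ending inventory: 81 @ $14.10 = $1,142.10
Check: goods available $16,123.25 = COGS $14,981.15 + ending $1,142.10

Ending inventory = $1,142.10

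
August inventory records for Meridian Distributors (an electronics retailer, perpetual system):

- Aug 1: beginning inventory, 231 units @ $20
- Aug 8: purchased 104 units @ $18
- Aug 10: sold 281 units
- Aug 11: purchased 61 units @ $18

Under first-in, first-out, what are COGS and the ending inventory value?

COGS = $5,520; ending inventory = $2,070

Aug 10, 281 sold [FIFO — oldest first]: 231 @ $20 + 50 @ $18 = $5,520
Ending inventory: 54 @ $18 + 61 @ $18 = $2,070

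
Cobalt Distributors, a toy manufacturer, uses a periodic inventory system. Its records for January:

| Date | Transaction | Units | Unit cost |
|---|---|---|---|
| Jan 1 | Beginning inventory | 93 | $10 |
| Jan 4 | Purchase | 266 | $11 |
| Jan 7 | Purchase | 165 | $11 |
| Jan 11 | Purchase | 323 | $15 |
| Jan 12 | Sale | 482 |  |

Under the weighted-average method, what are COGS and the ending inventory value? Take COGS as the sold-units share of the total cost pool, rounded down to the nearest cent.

COGS = $5,984.31; ending inventory = $4,531.69

Jan 12, sell 482: 482/847 × $10,516.00 → $5,984.31
Ending inventory (cost pool remaining) = $4,531.69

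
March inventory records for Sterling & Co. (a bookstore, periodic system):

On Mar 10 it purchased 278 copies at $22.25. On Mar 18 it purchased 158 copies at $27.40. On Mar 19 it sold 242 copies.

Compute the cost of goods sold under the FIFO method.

Mar 19, 242 sold [FIFO — oldest first]: 242 @ $22.25 = $5,384.50
Ending inventory: 36 @ $22.25 + 158 @ $27.40 = $5,130.20

COGS = $5,384.50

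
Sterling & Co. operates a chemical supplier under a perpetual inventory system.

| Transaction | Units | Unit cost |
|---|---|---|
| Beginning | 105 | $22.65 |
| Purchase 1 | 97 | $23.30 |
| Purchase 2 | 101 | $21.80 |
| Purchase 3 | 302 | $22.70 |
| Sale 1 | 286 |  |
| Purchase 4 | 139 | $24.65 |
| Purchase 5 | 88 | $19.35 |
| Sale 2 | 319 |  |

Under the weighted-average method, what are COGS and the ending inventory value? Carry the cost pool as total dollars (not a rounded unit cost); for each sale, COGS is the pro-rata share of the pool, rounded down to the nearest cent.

After Beginning: 105 on hand, pool $2,378.25 (≈ $22.6500 each)
After Purchase 1: 202 on hand, pool $4,638.35 (≈ $22.9621 each)
After Purchase 2: 303 on hand, pool $6,840.15 (≈ $22.5748 each)
After Purchase 3: 605 on hand, pool $13,695.55 (≈ $22.6373 each)
Sale 1, sell 286: 286/605 × $13,695.55 → $6,474.26
After Purchase 4: 458 on hand, pool $10,647.64 (≈ $23.2481 each)
After Purchase 5: 546 on hand, pool $12,350.44 (≈ $22.6199 each)
Sale 2, sell 319: 319/546 × $12,350.44 → $7,215.73
Total COGS = $6,474.26 + $7,215.73 = $13,689.99
Ending inventory (cost pool remaining) = $5,134.71

COGS = $13,689.99; ending inventory = $5,134.71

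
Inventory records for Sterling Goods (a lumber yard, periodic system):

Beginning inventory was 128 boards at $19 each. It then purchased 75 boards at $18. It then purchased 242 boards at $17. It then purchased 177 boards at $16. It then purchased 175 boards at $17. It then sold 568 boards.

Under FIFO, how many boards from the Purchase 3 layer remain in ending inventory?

Sale 1 (568) [FIFO — oldest first]: 128 @ $19 + 75 @ $18 + 242 @ $17 + 123 @ $16 = $9,864
Ending inventory: 54 @ $16 + 175 @ $17 = $3,839
Check: goods available $13,703 = COGS $9,864 + ending $3,839

54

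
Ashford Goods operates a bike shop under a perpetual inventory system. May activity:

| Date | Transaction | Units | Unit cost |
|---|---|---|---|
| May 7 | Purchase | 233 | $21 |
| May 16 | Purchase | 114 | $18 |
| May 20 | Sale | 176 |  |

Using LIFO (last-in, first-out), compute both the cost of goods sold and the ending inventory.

COGS = $3,354; ending inventory = $3,591

May 20, 176 sold [LIFO — newest first]: 114 @ $18 + 62 @ $21 = $3,354
Ending inventory: 171 @ $21 = $3,591
Check: goods available $6,945 = COGS $3,354 + ending $3,591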